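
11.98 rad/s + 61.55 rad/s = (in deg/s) 4213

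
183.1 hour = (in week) 1.09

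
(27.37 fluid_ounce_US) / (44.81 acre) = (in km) 4.464e-12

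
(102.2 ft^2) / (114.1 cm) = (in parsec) 2.697e-16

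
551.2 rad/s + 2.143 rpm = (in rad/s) 551.4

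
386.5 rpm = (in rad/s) 40.47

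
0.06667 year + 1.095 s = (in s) 2.103e+06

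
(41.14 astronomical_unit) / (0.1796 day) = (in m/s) 3.966e+08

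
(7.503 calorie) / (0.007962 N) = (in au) 2.636e-08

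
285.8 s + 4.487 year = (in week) 234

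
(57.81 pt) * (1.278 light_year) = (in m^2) 2.466e+14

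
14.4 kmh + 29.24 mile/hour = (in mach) 0.05014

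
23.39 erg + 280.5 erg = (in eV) 1.897e+14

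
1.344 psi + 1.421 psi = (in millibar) 190.6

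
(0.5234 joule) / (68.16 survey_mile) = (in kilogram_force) 4.866e-07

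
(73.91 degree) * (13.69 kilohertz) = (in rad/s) 1.766e+04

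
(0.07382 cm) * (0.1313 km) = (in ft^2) 1.043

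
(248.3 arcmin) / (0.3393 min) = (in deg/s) 0.2033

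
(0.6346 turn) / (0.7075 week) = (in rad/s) 9.318e-06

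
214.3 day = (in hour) 5143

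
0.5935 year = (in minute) 3.119e+05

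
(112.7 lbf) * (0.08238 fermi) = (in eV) 2.578e+05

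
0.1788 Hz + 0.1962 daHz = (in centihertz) 214.1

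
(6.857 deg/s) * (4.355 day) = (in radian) 4.503e+04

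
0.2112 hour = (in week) 0.001257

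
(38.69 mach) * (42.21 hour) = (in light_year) 2.116e-07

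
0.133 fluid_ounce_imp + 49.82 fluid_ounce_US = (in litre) 1.477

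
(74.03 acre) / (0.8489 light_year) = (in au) 2.494e-22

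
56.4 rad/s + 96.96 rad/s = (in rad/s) 153.4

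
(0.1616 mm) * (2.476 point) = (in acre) 3.488e-11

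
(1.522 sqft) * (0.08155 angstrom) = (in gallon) 3.046e-10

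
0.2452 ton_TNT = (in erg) 1.026e+16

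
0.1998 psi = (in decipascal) 1.378e+04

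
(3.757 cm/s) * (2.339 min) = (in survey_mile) 0.003276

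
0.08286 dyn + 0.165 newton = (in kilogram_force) 0.01683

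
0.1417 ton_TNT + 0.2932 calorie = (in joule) 5.929e+08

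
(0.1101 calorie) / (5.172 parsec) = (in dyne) 2.886e-13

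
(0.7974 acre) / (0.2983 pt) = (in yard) 3.354e+07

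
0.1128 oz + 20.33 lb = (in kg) 9.225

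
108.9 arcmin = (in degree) 1.815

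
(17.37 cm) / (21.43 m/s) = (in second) 0.008105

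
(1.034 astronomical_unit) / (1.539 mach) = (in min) 4.92e+06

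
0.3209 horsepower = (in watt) 239.3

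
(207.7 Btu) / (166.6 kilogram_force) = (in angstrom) 1.341e+12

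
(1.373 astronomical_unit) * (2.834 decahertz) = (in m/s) 5.821e+12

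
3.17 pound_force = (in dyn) 1.41e+06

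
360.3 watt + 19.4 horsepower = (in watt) 1.483e+04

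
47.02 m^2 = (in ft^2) 506.1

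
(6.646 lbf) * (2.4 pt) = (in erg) 2.503e+05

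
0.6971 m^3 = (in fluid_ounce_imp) 2.453e+04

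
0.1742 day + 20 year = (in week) 1043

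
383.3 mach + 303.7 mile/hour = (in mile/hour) 2.923e+05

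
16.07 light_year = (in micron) 1.52e+23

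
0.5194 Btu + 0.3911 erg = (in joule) 548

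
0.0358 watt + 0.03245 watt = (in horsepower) 9.152e-05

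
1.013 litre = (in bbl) 0.006372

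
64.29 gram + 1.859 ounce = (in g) 117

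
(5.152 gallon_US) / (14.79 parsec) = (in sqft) 4.6e-19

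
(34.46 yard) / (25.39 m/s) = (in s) 1.241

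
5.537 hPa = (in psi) 0.08031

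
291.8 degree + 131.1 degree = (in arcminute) 2.537e+04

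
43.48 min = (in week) 0.004313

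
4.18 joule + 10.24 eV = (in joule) 4.18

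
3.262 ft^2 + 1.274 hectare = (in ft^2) 1.371e+05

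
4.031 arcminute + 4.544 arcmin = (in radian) 0.002494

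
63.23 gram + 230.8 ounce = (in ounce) 233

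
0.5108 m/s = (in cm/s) 51.08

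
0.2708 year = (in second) 8.54e+06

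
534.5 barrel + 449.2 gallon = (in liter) 8.668e+04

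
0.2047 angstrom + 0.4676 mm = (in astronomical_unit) 3.126e-15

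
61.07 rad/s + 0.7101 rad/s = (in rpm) 590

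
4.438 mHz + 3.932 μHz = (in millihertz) 4.442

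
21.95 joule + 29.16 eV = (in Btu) 0.0208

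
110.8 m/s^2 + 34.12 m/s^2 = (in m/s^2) 144.9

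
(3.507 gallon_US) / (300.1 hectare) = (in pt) 1.254e-05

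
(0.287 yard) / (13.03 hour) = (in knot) 1.088e-05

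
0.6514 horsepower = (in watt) 485.7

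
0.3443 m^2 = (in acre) 8.508e-05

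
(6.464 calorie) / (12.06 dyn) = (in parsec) 7.268e-12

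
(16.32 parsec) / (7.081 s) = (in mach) 2.089e+14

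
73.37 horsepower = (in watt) 5.471e+04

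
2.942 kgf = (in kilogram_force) 2.942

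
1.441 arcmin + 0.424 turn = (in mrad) 2664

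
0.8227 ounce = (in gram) 23.32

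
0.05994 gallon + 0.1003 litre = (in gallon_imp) 0.07197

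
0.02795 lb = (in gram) 12.68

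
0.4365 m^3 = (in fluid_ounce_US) 1.476e+04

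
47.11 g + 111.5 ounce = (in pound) 7.073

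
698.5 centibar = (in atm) 6.894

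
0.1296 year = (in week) 6.758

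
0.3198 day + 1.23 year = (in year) 1.231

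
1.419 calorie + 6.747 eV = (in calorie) 1.419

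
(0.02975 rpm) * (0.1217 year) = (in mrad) 1.196e+07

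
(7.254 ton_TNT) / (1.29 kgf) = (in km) 2.399e+06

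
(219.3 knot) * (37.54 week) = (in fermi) 2.561e+24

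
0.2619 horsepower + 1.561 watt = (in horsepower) 0.264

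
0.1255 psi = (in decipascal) 8653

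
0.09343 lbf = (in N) 0.4156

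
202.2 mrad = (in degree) 11.59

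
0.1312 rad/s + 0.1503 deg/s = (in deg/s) 7.668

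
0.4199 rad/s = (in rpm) 4.01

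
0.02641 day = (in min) 38.03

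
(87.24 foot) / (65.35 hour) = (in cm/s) 0.0113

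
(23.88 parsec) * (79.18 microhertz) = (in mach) 1.713e+11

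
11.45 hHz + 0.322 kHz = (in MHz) 0.001467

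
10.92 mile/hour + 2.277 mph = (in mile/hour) 13.2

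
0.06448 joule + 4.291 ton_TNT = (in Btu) 1.702e+07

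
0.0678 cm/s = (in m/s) 0.000678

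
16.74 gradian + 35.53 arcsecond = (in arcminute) 904.6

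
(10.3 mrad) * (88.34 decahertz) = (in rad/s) 9.099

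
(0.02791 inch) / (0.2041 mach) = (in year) 3.235e-13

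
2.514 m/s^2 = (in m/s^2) 2.514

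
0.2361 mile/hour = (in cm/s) 10.55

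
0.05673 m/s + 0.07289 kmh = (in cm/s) 7.698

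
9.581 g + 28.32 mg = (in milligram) 9609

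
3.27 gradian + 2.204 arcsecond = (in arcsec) 1.06e+04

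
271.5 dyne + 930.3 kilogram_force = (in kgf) 930.3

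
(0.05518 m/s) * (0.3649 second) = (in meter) 0.02014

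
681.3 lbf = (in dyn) 3.031e+08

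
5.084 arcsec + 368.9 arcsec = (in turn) 0.0002886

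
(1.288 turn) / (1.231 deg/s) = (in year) 1.194e-05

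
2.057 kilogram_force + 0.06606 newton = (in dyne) 2.024e+06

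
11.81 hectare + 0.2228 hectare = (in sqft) 1.295e+06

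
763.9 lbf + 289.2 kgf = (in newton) 6234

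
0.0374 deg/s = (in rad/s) 0.0006528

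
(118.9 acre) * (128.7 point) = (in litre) 2.185e+07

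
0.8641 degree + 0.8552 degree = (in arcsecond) 6189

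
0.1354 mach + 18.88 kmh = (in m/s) 51.35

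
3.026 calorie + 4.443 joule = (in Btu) 0.01621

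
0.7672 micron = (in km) 7.672e-10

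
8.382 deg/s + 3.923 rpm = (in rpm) 5.32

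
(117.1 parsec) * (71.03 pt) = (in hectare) 9.054e+12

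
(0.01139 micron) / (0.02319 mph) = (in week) 1.817e-12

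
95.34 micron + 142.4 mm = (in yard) 0.1558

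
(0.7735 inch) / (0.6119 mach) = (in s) 9.43e-05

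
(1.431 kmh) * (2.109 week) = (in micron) 5.07e+11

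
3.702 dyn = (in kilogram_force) 3.775e-06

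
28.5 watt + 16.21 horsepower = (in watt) 1.212e+04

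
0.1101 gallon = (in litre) 0.4168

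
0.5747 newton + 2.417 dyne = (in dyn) 5.747e+04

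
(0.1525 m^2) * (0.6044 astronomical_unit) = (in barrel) 8.673e+10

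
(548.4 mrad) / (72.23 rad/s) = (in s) 0.007592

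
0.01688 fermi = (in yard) 1.846e-17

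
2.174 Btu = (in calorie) 548.2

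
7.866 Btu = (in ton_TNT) 1.984e-06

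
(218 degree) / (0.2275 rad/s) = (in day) 0.0001936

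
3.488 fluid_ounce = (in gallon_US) 0.02725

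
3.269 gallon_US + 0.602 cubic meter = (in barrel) 3.864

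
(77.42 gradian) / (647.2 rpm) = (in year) 5.69e-10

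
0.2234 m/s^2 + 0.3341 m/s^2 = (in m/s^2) 0.5575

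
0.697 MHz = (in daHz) 6.97e+04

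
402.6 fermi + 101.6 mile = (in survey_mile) 101.6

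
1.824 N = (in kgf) 0.186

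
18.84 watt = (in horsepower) 0.02526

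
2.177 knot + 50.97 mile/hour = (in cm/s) 2391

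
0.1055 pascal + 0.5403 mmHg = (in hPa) 0.7214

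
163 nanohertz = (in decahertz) 1.63e-08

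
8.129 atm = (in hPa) 8237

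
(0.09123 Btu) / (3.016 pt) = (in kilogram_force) 9225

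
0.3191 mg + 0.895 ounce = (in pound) 0.05594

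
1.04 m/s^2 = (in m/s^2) 1.04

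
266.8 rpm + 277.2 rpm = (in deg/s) 3264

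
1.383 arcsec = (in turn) 1.067e-06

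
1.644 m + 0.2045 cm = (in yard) 1.8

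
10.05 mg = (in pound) 2.216e-05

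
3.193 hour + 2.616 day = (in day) 2.749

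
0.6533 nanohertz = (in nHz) 0.6533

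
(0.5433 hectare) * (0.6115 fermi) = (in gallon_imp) 7.308e-10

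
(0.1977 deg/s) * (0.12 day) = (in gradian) 2278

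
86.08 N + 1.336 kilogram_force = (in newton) 99.18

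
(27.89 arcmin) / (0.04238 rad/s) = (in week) 3.165e-07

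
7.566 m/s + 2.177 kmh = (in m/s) 8.171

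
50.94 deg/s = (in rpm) 8.49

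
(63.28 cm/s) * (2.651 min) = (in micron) 1.007e+08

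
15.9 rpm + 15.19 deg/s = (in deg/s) 110.6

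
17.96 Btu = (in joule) 1.895e+04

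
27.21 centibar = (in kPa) 27.21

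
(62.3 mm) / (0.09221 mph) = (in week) 2.499e-06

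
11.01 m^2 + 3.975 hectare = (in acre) 9.825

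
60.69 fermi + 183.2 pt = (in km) 6.463e-05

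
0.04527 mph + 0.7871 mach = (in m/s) 268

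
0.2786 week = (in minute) 2808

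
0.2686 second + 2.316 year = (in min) 1.217e+06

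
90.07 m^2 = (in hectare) 0.009007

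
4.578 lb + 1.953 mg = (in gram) 2077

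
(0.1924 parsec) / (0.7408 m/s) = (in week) 1.325e+10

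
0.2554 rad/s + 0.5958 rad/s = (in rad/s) 0.8512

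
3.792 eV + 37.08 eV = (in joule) 6.548e-18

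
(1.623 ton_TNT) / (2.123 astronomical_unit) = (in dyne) 2138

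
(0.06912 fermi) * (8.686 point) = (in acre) 5.234e-23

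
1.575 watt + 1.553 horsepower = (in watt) 1160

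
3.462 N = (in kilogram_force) 0.353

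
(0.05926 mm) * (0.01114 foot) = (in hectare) 2.012e-11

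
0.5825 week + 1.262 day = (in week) 0.7628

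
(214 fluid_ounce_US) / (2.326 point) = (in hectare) 0.0007713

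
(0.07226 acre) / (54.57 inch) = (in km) 0.211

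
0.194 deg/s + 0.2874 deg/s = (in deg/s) 0.4814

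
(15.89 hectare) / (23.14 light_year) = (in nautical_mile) 3.919e-16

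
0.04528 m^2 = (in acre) 1.119e-05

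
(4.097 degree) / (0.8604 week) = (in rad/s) 1.374e-07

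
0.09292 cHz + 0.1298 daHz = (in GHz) 1.299e-09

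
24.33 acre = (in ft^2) 1.06e+06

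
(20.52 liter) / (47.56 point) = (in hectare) 0.0001223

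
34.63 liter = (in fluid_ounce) 1171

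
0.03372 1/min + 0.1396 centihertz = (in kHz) 1.958e-06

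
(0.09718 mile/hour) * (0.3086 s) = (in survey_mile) 8.33e-06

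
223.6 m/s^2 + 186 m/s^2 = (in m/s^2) 409.6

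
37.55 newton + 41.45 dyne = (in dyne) 3.755e+06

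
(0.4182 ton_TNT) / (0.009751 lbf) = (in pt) 1.144e+14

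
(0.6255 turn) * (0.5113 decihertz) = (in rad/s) 0.2009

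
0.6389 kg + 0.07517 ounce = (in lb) 1.413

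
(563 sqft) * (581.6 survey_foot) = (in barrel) 5.832e+04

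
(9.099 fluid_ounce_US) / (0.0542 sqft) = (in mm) 53.44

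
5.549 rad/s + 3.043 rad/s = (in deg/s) 492.3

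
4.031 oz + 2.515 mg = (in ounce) 4.031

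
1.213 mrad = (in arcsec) 250.2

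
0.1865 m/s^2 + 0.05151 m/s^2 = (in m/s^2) 0.238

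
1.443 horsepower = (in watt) 1076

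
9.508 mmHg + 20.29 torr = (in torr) 29.8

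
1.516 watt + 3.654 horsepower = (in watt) 2726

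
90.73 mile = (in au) 9.761e-07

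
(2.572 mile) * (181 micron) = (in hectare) 7.492e-05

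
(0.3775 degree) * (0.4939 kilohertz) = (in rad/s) 3.254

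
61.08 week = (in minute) 6.157e+05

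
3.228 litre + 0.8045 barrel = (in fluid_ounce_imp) 4615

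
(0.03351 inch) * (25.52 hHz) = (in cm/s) 217.2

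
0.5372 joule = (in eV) 3.353e+18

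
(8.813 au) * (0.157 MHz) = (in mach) 6.079e+14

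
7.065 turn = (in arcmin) 1.526e+05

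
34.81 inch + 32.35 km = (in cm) 3.235e+06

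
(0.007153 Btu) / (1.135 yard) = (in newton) 7.272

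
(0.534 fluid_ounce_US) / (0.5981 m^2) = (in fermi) 2.64e+10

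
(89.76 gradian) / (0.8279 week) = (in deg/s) 0.0001613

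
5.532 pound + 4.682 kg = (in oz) 253.7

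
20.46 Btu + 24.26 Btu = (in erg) 4.718e+11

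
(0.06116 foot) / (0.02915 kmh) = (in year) 7.3e-08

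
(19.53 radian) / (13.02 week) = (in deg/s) 0.0001421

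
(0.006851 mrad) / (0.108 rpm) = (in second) 0.0006058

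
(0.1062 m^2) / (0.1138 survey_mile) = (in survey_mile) 3.603e-07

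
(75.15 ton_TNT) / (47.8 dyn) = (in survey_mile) 4.087e+11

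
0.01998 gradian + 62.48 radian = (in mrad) 6.248e+04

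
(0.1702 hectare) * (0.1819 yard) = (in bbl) 1781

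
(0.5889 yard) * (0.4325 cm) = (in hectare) 2.329e-07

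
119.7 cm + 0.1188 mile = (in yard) 210.4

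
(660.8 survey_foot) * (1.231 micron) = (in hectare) 2.479e-08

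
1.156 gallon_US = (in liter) 4.376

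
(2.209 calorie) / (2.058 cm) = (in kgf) 45.8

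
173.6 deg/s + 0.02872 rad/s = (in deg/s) 175.2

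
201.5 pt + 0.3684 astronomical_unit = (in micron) 5.511e+16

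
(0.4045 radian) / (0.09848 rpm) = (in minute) 0.6537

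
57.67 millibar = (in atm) 0.05692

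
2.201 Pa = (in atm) 2.172e-05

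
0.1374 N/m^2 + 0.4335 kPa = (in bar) 0.004336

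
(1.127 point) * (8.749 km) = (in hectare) 0.0003478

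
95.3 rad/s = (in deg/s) 5460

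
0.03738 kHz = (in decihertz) 373.8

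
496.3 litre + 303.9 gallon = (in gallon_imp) 362.2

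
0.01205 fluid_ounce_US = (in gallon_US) 9.414e-05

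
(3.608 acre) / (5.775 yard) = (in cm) 2.765e+05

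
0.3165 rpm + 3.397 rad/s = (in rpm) 32.76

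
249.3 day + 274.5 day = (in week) 74.83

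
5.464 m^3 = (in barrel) 34.37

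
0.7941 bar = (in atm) 0.7837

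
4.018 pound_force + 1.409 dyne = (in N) 17.87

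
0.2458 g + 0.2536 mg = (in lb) 0.0005425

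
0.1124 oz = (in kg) 0.003186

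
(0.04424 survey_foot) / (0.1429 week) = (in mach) 4.582e-10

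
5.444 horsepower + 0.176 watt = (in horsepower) 5.444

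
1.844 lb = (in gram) 836.4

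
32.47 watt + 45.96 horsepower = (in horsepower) 46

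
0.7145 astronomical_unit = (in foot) 3.507e+11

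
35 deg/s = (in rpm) 5.833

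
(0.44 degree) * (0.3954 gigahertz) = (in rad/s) 3.036e+06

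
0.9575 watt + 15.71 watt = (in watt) 16.67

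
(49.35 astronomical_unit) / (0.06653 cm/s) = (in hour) 3.082e+12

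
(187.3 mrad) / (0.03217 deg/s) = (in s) 333.6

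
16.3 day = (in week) 2.329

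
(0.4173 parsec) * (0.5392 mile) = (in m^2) 1.117e+19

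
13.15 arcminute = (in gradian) 0.2435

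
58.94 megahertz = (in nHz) 5.894e+16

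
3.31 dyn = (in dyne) 3.31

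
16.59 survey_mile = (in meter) 2.67e+04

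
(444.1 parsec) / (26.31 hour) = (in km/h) 5.208e+14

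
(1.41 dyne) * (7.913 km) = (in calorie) 0.02667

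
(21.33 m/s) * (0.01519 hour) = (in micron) 1.166e+09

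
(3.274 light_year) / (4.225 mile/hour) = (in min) 2.733e+14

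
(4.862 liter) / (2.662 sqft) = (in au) 1.314e-13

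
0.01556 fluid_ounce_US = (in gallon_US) 0.0001216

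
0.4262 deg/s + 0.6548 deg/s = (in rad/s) 0.01887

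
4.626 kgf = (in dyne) 4.537e+06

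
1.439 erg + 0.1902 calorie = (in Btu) 0.0007543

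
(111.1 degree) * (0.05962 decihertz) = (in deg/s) 0.6624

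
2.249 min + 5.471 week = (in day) 38.3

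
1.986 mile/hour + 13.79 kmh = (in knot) 9.172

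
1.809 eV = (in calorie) 6.927e-20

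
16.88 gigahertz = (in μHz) 1.688e+16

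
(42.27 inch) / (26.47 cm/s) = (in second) 4.056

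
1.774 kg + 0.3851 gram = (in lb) 3.912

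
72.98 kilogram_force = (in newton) 715.7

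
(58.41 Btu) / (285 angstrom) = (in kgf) 2.205e+11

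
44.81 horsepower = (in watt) 3.341e+04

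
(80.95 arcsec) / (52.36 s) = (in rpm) 7.158e-05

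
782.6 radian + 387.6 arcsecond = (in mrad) 7.826e+05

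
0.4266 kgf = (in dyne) 4.184e+05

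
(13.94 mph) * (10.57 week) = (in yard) 4.357e+07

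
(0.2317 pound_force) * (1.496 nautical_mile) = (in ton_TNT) 6.825e-07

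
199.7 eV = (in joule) 3.2e-17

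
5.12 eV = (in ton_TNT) 1.961e-28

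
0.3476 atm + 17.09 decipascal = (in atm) 0.3476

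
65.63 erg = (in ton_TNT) 1.569e-15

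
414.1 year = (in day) 1.511e+05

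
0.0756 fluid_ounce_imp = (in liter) 0.002148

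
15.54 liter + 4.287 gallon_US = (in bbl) 0.1998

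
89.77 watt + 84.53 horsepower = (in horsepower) 84.65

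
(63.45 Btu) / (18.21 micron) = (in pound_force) 8.264e+08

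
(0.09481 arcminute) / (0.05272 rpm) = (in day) 5.782e-08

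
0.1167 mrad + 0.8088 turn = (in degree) 291.2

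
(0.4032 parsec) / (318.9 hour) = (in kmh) 3.901e+10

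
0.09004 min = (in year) 1.713e-07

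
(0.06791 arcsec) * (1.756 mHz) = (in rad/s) 5.781e-10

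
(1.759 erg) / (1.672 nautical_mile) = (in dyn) 5.681e-06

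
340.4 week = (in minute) 3.431e+06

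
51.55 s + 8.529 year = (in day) 3113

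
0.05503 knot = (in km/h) 0.1019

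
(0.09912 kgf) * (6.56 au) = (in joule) 9.539e+11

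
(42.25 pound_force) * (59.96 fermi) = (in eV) 7.033e+07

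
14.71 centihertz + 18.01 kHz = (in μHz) 1.801e+10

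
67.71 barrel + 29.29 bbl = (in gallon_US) 4074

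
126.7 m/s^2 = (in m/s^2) 126.7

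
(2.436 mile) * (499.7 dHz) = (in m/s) 1.959e+05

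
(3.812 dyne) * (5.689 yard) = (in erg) 1983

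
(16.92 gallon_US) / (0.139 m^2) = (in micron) 4.608e+05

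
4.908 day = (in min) 7068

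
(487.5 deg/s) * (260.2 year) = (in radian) 6.982e+10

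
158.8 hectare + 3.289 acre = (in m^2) 1.601e+06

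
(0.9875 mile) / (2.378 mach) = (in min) 0.03271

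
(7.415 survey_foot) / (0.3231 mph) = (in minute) 0.2608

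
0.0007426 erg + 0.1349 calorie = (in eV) 3.523e+18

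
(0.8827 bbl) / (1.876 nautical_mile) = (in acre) 9.981e-09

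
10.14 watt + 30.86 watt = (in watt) 41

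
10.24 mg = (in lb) 2.258e-05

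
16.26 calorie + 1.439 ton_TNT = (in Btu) 5.707e+06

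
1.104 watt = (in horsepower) 0.00148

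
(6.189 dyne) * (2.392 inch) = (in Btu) 3.564e-09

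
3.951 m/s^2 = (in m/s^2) 3.951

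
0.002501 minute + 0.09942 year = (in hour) 870.9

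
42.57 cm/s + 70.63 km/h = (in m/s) 20.05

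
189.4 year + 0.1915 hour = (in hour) 1.659e+06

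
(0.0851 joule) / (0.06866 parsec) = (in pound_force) 9.03e-18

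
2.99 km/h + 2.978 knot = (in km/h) 8.505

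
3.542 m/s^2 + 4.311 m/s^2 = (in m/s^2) 7.853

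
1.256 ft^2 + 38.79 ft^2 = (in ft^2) 40.05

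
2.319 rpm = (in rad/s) 0.2428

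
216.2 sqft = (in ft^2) 216.2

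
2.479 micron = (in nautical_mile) 1.339e-09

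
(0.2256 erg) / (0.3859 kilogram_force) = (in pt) 1.69e-05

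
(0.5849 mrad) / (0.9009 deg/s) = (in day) 4.305e-07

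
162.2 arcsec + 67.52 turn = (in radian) 424.2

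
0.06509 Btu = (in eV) 4.286e+20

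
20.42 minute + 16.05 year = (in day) 5858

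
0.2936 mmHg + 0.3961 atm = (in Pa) 4.017e+04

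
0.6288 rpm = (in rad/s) 0.06585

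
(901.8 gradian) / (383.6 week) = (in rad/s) 6.106e-08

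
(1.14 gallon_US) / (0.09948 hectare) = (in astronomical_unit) 2.9e-17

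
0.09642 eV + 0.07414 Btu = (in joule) 78.22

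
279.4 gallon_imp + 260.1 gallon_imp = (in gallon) 647.9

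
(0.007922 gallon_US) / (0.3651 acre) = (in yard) 2.22e-08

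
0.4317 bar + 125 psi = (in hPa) 9050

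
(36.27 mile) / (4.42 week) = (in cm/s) 2.184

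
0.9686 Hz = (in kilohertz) 0.0009686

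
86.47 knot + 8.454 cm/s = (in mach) 0.1309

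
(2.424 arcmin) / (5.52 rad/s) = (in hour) 3.548e-08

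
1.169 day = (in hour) 28.06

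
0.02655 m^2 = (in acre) 6.561e-06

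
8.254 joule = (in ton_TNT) 1.973e-09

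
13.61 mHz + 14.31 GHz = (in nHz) 1.431e+19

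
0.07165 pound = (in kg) 0.0325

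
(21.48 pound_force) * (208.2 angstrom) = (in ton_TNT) 4.755e-16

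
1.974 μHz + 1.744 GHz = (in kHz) 1.744e+06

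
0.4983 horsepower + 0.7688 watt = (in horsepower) 0.4993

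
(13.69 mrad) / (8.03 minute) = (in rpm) 0.0002713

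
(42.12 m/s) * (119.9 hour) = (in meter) 1.818e+07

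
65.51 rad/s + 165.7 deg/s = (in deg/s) 3919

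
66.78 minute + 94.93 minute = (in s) 9703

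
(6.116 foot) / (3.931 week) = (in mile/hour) 1.754e-06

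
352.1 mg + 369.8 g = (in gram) 370.2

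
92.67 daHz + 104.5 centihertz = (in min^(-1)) 5.566e+04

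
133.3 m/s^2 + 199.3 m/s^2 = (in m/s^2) 332.6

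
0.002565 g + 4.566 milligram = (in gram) 0.007131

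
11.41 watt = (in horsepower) 0.0153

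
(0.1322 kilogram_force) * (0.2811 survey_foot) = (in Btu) 0.0001053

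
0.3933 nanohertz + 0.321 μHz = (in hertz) 3.214e-07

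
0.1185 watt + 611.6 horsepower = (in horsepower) 611.6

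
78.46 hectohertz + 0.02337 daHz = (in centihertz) 7.846e+05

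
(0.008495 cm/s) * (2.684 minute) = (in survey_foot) 0.04488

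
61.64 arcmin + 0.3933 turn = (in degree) 142.6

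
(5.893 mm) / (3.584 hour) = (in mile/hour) 1.022e-06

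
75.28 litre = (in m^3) 0.07528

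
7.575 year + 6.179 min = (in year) 7.575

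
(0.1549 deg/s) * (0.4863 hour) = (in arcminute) 1.627e+04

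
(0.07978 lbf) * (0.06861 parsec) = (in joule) 7.513e+14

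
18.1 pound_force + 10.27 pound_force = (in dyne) 1.262e+07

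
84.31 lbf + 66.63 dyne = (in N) 375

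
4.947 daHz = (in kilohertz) 0.04947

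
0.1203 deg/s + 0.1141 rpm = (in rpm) 0.1342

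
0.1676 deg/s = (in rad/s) 0.002925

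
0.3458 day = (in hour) 8.299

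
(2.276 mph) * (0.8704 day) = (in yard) 8.368e+04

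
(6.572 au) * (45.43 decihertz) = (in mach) 1.312e+10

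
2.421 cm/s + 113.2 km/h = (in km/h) 113.3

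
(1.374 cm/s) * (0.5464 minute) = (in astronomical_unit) 3.011e-12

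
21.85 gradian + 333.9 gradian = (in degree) 320.2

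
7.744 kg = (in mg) 7.744e+06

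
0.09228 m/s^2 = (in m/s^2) 0.09228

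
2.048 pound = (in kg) 0.929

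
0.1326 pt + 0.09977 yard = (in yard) 0.09982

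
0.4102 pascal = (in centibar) 0.0004102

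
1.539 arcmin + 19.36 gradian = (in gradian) 19.39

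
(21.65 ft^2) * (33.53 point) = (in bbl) 0.1496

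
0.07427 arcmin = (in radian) 2.16e-05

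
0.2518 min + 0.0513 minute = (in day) 0.0002105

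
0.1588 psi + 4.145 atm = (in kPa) 421.1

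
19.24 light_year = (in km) 1.82e+14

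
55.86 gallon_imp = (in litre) 253.9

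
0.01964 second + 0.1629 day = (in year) 0.0004463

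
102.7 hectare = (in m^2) 1.027e+06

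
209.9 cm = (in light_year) 2.219e-16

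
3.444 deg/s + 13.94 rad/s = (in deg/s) 802.1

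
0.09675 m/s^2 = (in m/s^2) 0.09675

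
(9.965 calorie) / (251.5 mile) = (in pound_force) 2.316e-05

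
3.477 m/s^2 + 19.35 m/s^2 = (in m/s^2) 22.83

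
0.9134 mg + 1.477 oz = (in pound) 0.09231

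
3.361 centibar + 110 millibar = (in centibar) 14.36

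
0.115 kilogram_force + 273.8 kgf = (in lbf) 603.9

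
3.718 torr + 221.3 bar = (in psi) 3210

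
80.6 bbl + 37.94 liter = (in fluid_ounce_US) 4.346e+05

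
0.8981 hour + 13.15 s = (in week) 0.005368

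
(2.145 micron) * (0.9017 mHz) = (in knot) 3.76e-09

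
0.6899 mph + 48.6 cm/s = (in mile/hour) 1.777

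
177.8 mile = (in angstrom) 2.861e+15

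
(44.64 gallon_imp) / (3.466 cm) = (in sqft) 63.02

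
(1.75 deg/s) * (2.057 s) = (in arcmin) 216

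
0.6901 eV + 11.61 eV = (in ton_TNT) 4.71e-28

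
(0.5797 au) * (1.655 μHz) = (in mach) 421.5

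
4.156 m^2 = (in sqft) 44.73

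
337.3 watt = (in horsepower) 0.4523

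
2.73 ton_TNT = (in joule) 1.142e+10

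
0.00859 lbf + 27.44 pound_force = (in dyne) 1.221e+07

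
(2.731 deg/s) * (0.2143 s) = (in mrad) 10.21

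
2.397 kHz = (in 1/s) 2397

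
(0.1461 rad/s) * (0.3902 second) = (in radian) 0.05701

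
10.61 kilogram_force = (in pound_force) 23.39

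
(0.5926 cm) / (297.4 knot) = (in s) 3.873e-05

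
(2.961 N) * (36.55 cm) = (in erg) 1.082e+07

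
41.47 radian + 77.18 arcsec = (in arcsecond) 8.554e+06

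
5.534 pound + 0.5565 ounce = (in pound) 5.569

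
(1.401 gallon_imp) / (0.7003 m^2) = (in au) 6.079e-14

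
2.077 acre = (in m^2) 8405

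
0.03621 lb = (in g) 16.42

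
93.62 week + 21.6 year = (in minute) 1.23e+07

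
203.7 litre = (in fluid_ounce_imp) 7169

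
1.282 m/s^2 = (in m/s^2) 1.282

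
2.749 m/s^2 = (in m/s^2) 2.749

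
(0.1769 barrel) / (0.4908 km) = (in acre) 1.416e-08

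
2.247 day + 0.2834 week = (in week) 0.6044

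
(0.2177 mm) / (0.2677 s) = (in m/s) 0.0008132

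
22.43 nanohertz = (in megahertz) 2.243e-14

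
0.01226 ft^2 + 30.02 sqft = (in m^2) 2.79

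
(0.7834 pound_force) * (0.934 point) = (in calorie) 0.0002744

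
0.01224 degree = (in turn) 3.4e-05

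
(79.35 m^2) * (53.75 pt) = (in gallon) 397.5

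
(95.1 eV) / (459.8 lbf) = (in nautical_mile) 4.022e-24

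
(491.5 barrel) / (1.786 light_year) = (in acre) 1.143e-18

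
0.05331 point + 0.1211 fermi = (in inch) 0.0007404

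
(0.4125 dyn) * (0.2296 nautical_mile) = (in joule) 0.001754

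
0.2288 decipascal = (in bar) 2.288e-07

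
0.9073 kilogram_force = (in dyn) 8.898e+05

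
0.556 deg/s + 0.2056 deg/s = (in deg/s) 0.7616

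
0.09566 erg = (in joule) 9.566e-09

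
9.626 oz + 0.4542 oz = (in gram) 285.8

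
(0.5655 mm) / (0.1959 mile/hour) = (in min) 0.0001076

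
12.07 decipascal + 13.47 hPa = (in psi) 0.1955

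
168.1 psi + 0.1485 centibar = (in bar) 11.59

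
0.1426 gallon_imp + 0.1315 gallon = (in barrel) 0.007208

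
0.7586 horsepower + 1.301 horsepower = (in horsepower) 2.06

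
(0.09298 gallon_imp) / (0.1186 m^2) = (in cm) 0.3564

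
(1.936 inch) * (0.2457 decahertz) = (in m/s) 0.1208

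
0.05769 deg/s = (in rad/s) 0.001007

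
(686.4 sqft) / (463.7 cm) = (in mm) 1.375e+04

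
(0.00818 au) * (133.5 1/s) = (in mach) 4.798e+08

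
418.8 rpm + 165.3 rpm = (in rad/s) 61.17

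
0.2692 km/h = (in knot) 0.1454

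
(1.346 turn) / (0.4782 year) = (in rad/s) 5.608e-07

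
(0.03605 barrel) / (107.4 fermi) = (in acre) 1.319e+07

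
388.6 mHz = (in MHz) 3.886e-07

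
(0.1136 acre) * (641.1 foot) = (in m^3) 8.983e+04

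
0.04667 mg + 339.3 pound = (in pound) 339.3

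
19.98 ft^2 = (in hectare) 0.0001856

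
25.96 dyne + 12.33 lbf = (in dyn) 5.485e+06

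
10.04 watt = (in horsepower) 0.01346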